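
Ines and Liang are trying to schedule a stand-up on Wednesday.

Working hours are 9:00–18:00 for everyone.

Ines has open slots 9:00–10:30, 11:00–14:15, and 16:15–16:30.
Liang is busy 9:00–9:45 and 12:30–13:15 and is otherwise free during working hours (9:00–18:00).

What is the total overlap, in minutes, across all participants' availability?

Liang free within 09:00–18:00: 09:45–12:30, 13:15–18:00.
Ines ∩ Liang: 09:45–10:30, 11:00–12:30, 13:15–14:15, 16:15–16:30.
Total common minutes: 45 + 90 + 60 + 15 = 210.

210 minutes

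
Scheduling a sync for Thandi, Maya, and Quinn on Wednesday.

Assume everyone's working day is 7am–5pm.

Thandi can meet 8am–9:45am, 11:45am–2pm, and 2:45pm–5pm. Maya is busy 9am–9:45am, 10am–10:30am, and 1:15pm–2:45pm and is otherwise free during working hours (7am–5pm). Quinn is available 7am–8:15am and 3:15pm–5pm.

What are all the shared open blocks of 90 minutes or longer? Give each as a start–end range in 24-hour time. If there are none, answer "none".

Maya free within 07:00–17:00: 07:00–09:00, 09:45–10:00, 10:30–13:15, 14:45–17:00.
Thandi ∩ Maya: 08:00–09:00, 11:45–13:15, 14:45–17:00.
Thandi ∩ Maya ∩ Quinn: 08:00–08:15, 15:15–17:00.
Windows ≥ 90 min: 15:15–17:00.

15:15–17:00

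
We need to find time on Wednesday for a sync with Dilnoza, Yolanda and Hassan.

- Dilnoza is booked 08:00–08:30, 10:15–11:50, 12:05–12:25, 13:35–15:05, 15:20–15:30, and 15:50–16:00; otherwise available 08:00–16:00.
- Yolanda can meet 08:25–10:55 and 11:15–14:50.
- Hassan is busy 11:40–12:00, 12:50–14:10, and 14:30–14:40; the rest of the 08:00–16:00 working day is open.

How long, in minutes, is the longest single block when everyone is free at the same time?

Dilnoza free within 08:00–16:00: 08:30–10:15, 11:50–12:05, 12:25–13:35, 15:05–15:20, 15:30–15:50.
Hassan free within 08:00–16:00: 08:00–11:40, 12:00–12:50, 14:10–14:30, 14:40–16:00.
Dilnoza ∩ Yolanda: 08:30–10:15, 11:50–12:05, 12:25–13:35.
Dilnoza ∩ Yolanda ∩ Hassan: 08:30–10:15, 12:00–12:05, 12:25–12:50.
Common window lengths: 105, 5, 25 min; longest is 105.

105 minutes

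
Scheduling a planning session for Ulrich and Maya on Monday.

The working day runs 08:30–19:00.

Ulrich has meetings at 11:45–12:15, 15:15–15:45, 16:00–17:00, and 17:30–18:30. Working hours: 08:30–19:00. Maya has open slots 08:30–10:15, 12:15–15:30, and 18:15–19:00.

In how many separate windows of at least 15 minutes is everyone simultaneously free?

3

Ulrich free within 08:30–19:00: 08:30–11:45, 12:15–15:15, 15:45–16:00, 17:00–17:30, 18:30–19:00.
Ulrich ∩ Maya: 08:30–10:15, 12:15–15:15, 18:30–19:00.
Windows ≥ 15 min: 08:30–10:15, 12:15–15:15, 18:30–19:00.
That's 3 windows.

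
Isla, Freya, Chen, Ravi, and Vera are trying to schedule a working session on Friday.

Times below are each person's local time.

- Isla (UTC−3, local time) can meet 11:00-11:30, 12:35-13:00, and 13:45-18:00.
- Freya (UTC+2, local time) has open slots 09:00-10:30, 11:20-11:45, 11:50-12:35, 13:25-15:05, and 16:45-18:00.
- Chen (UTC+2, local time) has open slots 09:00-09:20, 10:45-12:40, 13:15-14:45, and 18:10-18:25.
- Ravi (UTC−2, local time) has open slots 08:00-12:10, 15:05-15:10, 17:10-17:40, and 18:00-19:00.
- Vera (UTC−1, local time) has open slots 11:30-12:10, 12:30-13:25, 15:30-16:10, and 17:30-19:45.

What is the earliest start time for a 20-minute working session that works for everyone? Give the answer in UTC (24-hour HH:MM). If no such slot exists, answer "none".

none

Isla → UTC: 14:00–14:30, 15:35–16:00, 16:45–21:00.
Freya → UTC: 07:00–08:30, 09:20–09:45, 09:50–10:35, 11:25–13:05, 14:45–16:00.
Chen → UTC: 07:00–07:20, 08:45–10:40, 11:15–12:45, 16:10–16:25.
Ravi → UTC: 10:00–14:10, 17:05–17:10, 19:10–19:40, 20:00–21:00.
Vera → UTC: 12:30–13:10, 13:30–14:25, 16:30–17:10, 18:30–20:45.
Isla ∩ Freya: 15:35–16:00.
Isla ∩ Freya ∩ Chen: (none).
Isla ∩ Freya ∩ Chen ∩ Ravi: (none).
Isla ∩ Freya ∩ Chen ∩ Ravi ∩ Vera: (none).
Windows ≥ 20 min: (none).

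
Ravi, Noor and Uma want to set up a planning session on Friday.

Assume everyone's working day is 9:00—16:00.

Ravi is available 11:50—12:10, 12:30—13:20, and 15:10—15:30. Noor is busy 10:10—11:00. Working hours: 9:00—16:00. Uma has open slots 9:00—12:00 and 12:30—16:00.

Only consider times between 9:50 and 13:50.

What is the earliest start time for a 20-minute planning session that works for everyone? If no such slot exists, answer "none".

Noor free within 09:00–16:00: 09:00–10:10, 11:00–16:00.
Ravi ∩ Noor: 11:50–12:10, 12:30–13:20, 15:10–15:30.
Ravi ∩ Noor ∩ Uma: 11:50–12:00, 12:30–13:20, 15:10–15:30.
Restricted to 09:50–13:50: 11:50–12:00, 12:30–13:20.
Windows ≥ 20 min: 12:30–13:20.
Earliest such window starts at 12:30.

12:30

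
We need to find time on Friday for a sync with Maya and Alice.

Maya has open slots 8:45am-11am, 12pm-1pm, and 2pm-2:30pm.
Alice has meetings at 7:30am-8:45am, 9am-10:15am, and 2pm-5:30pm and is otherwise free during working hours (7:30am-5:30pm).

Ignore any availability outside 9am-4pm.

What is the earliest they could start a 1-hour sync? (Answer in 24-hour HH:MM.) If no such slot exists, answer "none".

12:00

Alice free within 07:30–17:30: 08:45–09:00, 10:15–14:00.
Maya ∩ Alice: 08:45–09:00, 10:15–11:00, 12:00–13:00.
Restricted to 09:00–16:00: 10:15–11:00, 12:00–13:00.
Windows ≥ 60 min: 12:00–13:00.
Earliest such window starts at 12:00.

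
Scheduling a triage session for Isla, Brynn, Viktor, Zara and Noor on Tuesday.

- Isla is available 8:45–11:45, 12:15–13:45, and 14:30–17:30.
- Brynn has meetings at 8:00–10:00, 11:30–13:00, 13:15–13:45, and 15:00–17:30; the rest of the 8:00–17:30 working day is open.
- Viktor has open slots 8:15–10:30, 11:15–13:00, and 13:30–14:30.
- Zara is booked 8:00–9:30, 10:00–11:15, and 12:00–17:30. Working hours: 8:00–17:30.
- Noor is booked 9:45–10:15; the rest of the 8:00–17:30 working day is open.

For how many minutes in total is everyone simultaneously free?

15 minutes

Brynn free within 08:00–17:30: 10:00–11:30, 13:00–13:15, 13:45–15:00.
Zara free within 08:00–17:30: 09:30–10:00, 11:15–12:00.
Noor free within 08:00–17:30: 08:00–09:45, 10:15–17:30.
Isla ∩ Brynn: 10:00–11:30, 13:00–13:15, 14:30–15:00.
Isla ∩ Brynn ∩ Viktor: 10:00–10:30, 11:15–11:30.
Isla ∩ Brynn ∩ Viktor ∩ Zara: 11:15–11:30.
Isla ∩ Brynn ∩ Viktor ∩ Zara ∩ Noor: 11:15–11:30.
Total common minutes: 15.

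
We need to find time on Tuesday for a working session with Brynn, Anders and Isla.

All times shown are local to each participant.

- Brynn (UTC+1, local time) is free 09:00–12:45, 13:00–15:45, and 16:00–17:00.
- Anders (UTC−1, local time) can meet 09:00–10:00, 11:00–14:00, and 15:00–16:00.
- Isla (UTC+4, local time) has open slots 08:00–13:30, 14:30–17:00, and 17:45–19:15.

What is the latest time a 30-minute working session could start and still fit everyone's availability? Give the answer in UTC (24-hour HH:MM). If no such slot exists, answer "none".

14:15

Brynn → UTC: 08:00–11:45, 12:00–14:45, 15:00–16:00.
Anders → UTC: 10:00–11:00, 12:00–15:00, 16:00–17:00.
Isla → UTC: 04:00–09:30, 10:30–13:00, 13:45–15:15.
Brynn ∩ Anders: 10:00–11:00, 12:00–14:45.
Brynn ∩ Anders ∩ Isla: 10:30–11:00, 12:00–13:00, 13:45–14:45.
Windows ≥ 30 min: 10:30–11:00, 12:00–13:00, 13:45–14:45.
Latest start in the last window 13:45–14:45 is 14:45 − 30 min = 14:15.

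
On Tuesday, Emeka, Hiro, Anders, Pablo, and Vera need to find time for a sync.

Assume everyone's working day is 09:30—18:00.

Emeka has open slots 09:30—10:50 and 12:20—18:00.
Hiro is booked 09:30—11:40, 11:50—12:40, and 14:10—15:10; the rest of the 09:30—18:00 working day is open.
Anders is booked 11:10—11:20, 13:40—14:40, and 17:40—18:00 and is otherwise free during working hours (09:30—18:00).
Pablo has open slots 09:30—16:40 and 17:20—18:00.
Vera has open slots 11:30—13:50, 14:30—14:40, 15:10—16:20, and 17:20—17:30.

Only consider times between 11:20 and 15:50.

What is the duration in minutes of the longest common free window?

Hiro free within 09:30–18:00: 11:40–11:50, 12:40–14:10, 15:10–18:00.
Anders free within 09:30–18:00: 09:30–11:10, 11:20–13:40, 14:40–17:40.
Emeka ∩ Hiro: 12:40–14:10, 15:10–18:00.
Emeka ∩ Hiro ∩ Anders: 12:40–13:40, 15:10–17:40.
Emeka ∩ Hiro ∩ Anders ∩ Pablo: 12:40–13:40, 15:10–16:40, 17:20–17:40.
Emeka ∩ Hiro ∩ Anders ∩ Pablo ∩ Vera: 12:40–13:40, 15:10–16:20, 17:20–17:30.
Restricted to 11:20–15:50: 12:40–13:40, 15:10–15:50.
Common window lengths: 60, 40 min; longest is 60.

60 minutes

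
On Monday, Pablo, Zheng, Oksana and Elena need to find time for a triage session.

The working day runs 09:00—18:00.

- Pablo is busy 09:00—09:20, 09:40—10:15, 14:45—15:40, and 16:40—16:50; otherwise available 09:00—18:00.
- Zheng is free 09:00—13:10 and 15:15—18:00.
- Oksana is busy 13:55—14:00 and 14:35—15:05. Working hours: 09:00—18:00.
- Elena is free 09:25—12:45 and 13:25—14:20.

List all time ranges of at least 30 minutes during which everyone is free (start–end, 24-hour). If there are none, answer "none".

10:15–12:45

Pablo free within 09:00–18:00: 09:20–09:40, 10:15–14:45, 15:40–16:40, 16:50–18:00.
Oksana free within 09:00–18:00: 09:00–13:55, 14:00–14:35, 15:05–18:00.
Pablo ∩ Zheng: 09:20–09:40, 10:15–13:10, 15:40–16:40, 16:50–18:00.
Pablo ∩ Zheng ∩ Oksana: 09:20–09:40, 10:15–13:10, 15:40–16:40, 16:50–18:00.
Pablo ∩ Zheng ∩ Oksana ∩ Elena: 09:25–09:40, 10:15–12:45.
Windows ≥ 30 min: 10:15–12:45.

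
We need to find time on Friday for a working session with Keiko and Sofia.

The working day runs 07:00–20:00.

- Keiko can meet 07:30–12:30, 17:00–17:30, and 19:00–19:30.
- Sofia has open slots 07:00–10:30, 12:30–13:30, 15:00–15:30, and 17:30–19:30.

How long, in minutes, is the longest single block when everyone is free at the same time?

Keiko ∩ Sofia: 07:30–10:30, 19:00–19:30.
Common window lengths: 180, 30 min; longest is 180.

180 minutes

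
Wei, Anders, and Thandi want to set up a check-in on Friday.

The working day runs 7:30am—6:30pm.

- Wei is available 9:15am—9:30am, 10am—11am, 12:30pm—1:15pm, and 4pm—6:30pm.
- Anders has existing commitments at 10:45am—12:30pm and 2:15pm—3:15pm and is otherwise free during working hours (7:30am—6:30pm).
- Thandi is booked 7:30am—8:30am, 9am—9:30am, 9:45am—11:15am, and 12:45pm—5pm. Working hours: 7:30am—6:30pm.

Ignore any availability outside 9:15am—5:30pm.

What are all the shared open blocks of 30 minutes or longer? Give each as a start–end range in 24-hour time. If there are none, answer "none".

17:00–17:30

Anders free within 07:30–18:30: 07:30–10:45, 12:30–14:15, 15:15–18:30.
Thandi free within 07:30–18:30: 08:30–09:00, 09:30–09:45, 11:15–12:45, 17:00–18:30.
Wei ∩ Anders: 09:15–09:30, 10:00–10:45, 12:30–13:15, 16:00–18:30.
Wei ∩ Anders ∩ Thandi: 12:30–12:45, 17:00–18:30.
Restricted to 09:15–17:30: 12:30–12:45, 17:00–17:30.
Windows ≥ 30 min: 17:00–17:30.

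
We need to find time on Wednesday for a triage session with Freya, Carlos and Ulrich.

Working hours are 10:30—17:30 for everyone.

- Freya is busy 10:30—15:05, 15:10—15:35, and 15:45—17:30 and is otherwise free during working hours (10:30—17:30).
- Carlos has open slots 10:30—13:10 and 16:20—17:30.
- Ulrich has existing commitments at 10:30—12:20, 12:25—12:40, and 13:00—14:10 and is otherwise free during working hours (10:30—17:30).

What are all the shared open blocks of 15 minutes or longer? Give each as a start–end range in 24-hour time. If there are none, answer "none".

none

Freya free within 10:30–17:30: 15:05–15:10, 15:35–15:45.
Ulrich free within 10:30–17:30: 12:20–12:25, 12:40–13:00, 14:10–17:30.
Freya ∩ Carlos: (none).
Freya ∩ Carlos ∩ Ulrich: (none).
Windows ≥ 15 min: (none).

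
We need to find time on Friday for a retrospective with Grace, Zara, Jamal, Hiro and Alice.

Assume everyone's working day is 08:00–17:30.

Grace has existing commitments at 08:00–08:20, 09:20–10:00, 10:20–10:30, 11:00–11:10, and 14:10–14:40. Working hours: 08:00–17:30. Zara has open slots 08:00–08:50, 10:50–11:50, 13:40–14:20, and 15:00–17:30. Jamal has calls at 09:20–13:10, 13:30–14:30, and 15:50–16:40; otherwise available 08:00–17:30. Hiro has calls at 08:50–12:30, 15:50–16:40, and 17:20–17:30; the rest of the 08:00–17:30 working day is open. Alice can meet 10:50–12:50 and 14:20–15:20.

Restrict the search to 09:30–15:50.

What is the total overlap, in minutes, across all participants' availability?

20 minutes

Grace free within 08:00–17:30: 08:20–09:20, 10:00–10:20, 10:30–11:00, 11:10–14:10, 14:40–17:30.
Jamal free within 08:00–17:30: 08:00–09:20, 13:10–13:30, 14:30–15:50, 16:40–17:30.
Hiro free within 08:00–17:30: 08:00–08:50, 12:30–15:50, 16:40–17:20.
Grace ∩ Zara: 08:20–08:50, 10:50–11:00, 11:10–11:50, 13:40–14:10, 15:00–17:30.
Grace ∩ Zara ∩ Jamal: 08:20–08:50, 15:00–15:50, 16:40–17:30.
Grace ∩ Zara ∩ Jamal ∩ Hiro: 08:20–08:50, 15:00–15:50, 16:40–17:20.
Grace ∩ Zara ∩ Jamal ∩ Hiro ∩ Alice: 15:00–15:20.
Restricted to 09:30–15:50: 15:00–15:20.
Total common minutes: 20.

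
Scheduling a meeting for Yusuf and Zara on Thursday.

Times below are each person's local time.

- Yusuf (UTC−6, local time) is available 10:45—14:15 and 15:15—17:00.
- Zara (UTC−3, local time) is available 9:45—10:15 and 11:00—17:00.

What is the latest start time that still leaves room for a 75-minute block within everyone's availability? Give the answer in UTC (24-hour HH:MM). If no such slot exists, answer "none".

18:45

Yusuf → UTC: 16:45–20:15, 21:15–23:00.
Zara → UTC: 12:45–13:15, 14:00–20:00.
Yusuf ∩ Zara: 16:45–20:00.
Windows ≥ 75 min: 16:45–20:00.
Latest start in the last window 16:45–20:00 is 20:00 − 75 min = 18:45.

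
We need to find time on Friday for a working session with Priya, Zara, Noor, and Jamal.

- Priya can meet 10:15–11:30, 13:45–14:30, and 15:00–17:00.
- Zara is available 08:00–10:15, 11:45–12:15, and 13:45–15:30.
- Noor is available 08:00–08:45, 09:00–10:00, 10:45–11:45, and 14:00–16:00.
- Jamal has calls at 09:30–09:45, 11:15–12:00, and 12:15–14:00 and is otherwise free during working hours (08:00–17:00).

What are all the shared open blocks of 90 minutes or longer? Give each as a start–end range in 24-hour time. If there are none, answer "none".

Jamal free within 08:00–17:00: 08:00–09:30, 09:45–11:15, 12:00–12:15, 14:00–17:00.
Priya ∩ Zara: 13:45–14:30, 15:00–15:30.
Priya ∩ Zara ∩ Noor: 14:00–14:30, 15:00–15:30.
Priya ∩ Zara ∩ Noor ∩ Jamal: 14:00–14:30, 15:00–15:30.
Windows ≥ 90 min: (none).

none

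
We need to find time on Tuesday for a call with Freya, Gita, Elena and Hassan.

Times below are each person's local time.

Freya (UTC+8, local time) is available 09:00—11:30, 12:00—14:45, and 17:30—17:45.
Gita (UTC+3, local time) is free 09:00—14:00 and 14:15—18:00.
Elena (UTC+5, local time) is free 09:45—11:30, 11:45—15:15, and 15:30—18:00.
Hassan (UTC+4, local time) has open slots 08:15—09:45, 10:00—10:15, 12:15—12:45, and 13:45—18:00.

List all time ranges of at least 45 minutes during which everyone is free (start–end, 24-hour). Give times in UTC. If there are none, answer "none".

none

Freya → UTC: 01:00–03:30, 04:00–06:45, 09:30–09:45.
Gita → UTC: 06:00–11:00, 11:15–15:00.
Elena → UTC: 04:45–06:30, 06:45–10:15, 10:30–13:00.
Hassan → UTC: 04:15–05:45, 06:00–06:15, 08:15–08:45, 09:45–14:00.
Freya ∩ Gita: 06:00–06:45, 09:30–09:45.
Freya ∩ Gita ∩ Elena: 06:00–06:30, 09:30–09:45.
Freya ∩ Gita ∩ Elena ∩ Hassan: 06:00–06:15.
Windows ≥ 45 min: (none).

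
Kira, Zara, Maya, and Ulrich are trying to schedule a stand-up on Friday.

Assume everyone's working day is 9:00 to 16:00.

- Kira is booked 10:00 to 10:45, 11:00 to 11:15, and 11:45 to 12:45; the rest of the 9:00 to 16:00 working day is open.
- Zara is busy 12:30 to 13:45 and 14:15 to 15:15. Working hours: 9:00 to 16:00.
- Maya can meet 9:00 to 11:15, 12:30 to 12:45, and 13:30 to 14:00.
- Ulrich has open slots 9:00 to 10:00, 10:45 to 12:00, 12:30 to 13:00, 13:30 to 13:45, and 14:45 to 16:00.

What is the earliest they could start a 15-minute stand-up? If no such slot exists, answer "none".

09:00

Kira free within 09:00–16:00: 09:00–10:00, 10:45–11:00, 11:15–11:45, 12:45–16:00.
Zara free within 09:00–16:00: 09:00–12:30, 13:45–14:15, 15:15–16:00.
Kira ∩ Zara: 09:00–10:00, 10:45–11:00, 11:15–11:45, 13:45–14:15, 15:15–16:00.
Kira ∩ Zara ∩ Maya: 09:00–10:00, 10:45–11:00, 13:45–14:00.
Kira ∩ Zara ∩ Maya ∩ Ulrich: 09:00–10:00, 10:45–11:00.
Windows ≥ 15 min: 09:00–10:00, 10:45–11:00.
Earliest such window starts at 09:00.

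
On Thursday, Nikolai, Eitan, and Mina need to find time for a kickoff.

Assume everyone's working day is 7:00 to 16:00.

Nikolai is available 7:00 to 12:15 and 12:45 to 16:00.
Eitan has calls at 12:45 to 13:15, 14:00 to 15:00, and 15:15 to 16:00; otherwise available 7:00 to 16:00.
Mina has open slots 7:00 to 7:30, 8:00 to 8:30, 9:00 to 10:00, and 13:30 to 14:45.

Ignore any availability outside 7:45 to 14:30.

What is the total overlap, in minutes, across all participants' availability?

120 minutes

Eitan free within 07:00–16:00: 07:00–12:45, 13:15–14:00, 15:00–15:15.
Nikolai ∩ Eitan: 07:00–12:15, 13:15–14:00, 15:00–15:15.
Nikolai ∩ Eitan ∩ Mina: 07:00–07:30, 08:00–08:30, 09:00–10:00, 13:30–14:00.
Restricted to 07:45–14:30: 08:00–08:30, 09:00–10:00, 13:30–14:00.
Total common minutes: 30 + 60 + 30 = 120.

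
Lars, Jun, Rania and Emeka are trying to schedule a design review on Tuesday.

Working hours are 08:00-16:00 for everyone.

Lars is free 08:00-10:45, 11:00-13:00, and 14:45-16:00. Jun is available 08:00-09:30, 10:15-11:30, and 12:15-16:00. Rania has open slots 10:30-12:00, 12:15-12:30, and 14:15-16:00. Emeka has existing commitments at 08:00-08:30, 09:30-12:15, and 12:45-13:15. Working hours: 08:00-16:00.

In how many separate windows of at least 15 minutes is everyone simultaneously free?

2

Emeka free within 08:00–16:00: 08:30–09:30, 12:15–12:45, 13:15–16:00.
Lars ∩ Jun: 08:00–09:30, 10:15–10:45, 11:00–11:30, 12:15–13:00, 14:45–16:00.
Lars ∩ Jun ∩ Rania: 10:30–10:45, 11:00–11:30, 12:15–12:30, 14:45–16:00.
Lars ∩ Jun ∩ Rania ∩ Emeka: 12:15–12:30, 14:45–16:00.
Windows ≥ 15 min: 12:15–12:30, 14:45–16:00.
That's 2 windows.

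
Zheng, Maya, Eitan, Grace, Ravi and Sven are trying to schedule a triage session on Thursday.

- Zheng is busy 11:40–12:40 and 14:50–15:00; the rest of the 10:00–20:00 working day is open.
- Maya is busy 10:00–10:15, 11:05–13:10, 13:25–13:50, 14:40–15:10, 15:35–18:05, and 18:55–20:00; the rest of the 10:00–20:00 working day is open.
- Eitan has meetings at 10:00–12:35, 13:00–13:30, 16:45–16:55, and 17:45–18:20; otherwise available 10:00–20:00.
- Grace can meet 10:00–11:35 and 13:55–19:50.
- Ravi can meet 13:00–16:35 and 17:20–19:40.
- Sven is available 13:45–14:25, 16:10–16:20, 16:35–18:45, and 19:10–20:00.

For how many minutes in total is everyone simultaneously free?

55 minutes

Zheng free within 10:00–20:00: 10:00–11:40, 12:40–14:50, 15:00–20:00.
Maya free within 10:00–20:00: 10:15–11:05, 13:10–13:25, 13:50–14:40, 15:10–15:35, 18:05–18:55.
Eitan free within 10:00–20:00: 12:35–13:00, 13:30–16:45, 16:55–17:45, 18:20–20:00.
Zheng ∩ Maya: 10:15–11:05, 13:10–13:25, 13:50–14:40, 15:10–15:35, 18:05–18:55.
Zheng ∩ Maya ∩ Eitan: 13:50–14:40, 15:10–15:35, 18:20–18:55.
Zheng ∩ Maya ∩ Eitan ∩ Grace: 13:55–14:40, 15:10–15:35, 18:20–18:55.
Zheng ∩ Maya ∩ Eitan ∩ Grace ∩ Ravi: 13:55–14:40, 15:10–15:35, 18:20–18:55.
Zheng ∩ Maya ∩ Eitan ∩ Grace ∩ Ravi ∩ Sven: 13:55–14:25, 18:20–18:45.
Total common minutes: 30 + 25 = 55.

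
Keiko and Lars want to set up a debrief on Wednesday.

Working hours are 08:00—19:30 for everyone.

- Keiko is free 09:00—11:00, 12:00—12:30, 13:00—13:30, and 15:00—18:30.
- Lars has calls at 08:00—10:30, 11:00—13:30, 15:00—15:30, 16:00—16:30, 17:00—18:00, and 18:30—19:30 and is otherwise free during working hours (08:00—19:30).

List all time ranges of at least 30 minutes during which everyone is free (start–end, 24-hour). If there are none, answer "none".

10:30–11:00, 15:30–16:00, 16:30–17:00, 18:00–18:30

Lars free within 08:00–19:30: 10:30–11:00, 13:30–15:00, 15:30–16:00, 16:30–17:00, 18:00–18:30.
Keiko ∩ Lars: 10:30–11:00, 15:30–16:00, 16:30–17:00, 18:00–18:30.
Windows ≥ 30 min: 10:30–11:00, 15:30–16:00, 16:30–17:00, 18:00–18:30.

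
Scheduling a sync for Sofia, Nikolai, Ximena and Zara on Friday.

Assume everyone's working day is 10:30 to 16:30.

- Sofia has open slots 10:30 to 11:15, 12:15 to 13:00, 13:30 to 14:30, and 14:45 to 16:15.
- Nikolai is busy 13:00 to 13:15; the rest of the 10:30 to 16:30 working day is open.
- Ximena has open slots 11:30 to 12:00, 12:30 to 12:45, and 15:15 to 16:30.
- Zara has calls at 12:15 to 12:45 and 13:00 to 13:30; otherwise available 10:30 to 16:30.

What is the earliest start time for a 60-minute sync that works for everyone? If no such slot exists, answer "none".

Nikolai free within 10:30–16:30: 10:30–13:00, 13:15–16:30.
Zara free within 10:30–16:30: 10:30–12:15, 12:45–13:00, 13:30–16:30.
Sofia ∩ Nikolai: 10:30–11:15, 12:15–13:00, 13:30–14:30, 14:45–16:15.
Sofia ∩ Nikolai ∩ Ximena: 12:30–12:45, 15:15–16:15.
Sofia ∩ Nikolai ∩ Ximena ∩ Zara: 15:15–16:15.
Windows ≥ 60 min: 15:15–16:15.
Earliest such window starts at 15:15.

15:15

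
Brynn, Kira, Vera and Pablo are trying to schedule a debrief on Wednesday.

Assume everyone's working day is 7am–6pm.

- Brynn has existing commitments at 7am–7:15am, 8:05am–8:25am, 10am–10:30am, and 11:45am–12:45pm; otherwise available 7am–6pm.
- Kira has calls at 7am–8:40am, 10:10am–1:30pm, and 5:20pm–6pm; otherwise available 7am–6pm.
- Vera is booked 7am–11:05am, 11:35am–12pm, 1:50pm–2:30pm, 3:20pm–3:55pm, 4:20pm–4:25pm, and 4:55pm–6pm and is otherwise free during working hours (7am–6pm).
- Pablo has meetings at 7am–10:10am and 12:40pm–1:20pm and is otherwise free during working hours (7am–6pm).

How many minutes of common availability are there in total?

125 minutes

Brynn free within 07:00–18:00: 07:15–08:05, 08:25–10:00, 10:30–11:45, 12:45–18:00.
Kira free within 07:00–18:00: 08:40–10:10, 13:30–17:20.
Vera free within 07:00–18:00: 11:05–11:35, 12:00–13:50, 14:30–15:20, 15:55–16:20, 16:25–16:55.
Pablo free within 07:00–18:00: 10:10–12:40, 13:20–18:00.
Brynn ∩ Kira: 08:40–10:00, 13:30–17:20.
Brynn ∩ Kira ∩ Vera: 13:30–13:50, 14:30–15:20, 15:55–16:20, 16:25–16:55.
Brynn ∩ Kira ∩ Vera ∩ Pablo: 13:30–13:50, 14:30–15:20, 15:55–16:20, 16:25–16:55.
Total common minutes: 20 + 50 + 25 + 30 = 125.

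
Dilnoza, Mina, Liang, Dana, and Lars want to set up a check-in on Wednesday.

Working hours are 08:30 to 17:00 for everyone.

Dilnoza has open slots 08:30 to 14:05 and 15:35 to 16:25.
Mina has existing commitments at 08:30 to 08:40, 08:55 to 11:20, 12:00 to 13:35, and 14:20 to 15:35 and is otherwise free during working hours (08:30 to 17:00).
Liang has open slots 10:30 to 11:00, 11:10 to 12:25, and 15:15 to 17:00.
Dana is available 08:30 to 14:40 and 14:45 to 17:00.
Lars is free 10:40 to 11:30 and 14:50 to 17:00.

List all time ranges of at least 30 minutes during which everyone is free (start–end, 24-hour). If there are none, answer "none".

15:35–16:25

Mina free within 08:30–17:00: 08:40–08:55, 11:20–12:00, 13:35–14:20, 15:35–17:00.
Dilnoza ∩ Mina: 08:40–08:55, 11:20–12:00, 13:35–14:05, 15:35–16:25.
Dilnoza ∩ Mina ∩ Liang: 11:20–12:00, 15:35–16:25.
Dilnoza ∩ Mina ∩ Liang ∩ Dana: 11:20–12:00, 15:35–16:25.
Dilnoza ∩ Mina ∩ Liang ∩ Dana ∩ Lars: 11:20–11:30, 15:35–16:25.
Windows ≥ 30 min: 15:35–16:25.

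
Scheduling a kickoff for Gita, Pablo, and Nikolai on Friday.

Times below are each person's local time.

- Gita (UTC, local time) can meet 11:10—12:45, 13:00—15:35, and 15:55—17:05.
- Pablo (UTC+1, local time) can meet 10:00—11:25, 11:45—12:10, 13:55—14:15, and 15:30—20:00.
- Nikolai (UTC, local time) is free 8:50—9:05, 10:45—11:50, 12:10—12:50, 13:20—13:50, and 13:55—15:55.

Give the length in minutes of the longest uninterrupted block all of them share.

65 minutes

Gita → UTC: 11:10–12:45, 13:00–15:35, 15:55–17:05.
Pablo → UTC: 09:00–10:25, 10:45–11:10, 12:55–13:15, 14:30–19:00.
Nikolai → UTC: 08:50–09:05, 10:45–11:50, 12:10–12:50, 13:20–13:50, 13:55–15:55.
Gita ∩ Pablo: 13:00–13:15, 14:30–15:35, 15:55–17:05.
Gita ∩ Pablo ∩ Nikolai: 14:30–15:35.
Single common window of 65 minutes.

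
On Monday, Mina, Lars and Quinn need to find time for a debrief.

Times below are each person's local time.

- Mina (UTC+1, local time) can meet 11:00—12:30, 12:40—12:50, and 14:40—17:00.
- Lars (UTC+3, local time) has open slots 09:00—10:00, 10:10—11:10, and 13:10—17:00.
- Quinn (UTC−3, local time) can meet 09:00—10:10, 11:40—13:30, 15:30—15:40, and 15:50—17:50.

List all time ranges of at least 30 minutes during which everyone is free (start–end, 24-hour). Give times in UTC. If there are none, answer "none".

Mina → UTC: 10:00–11:30, 11:40–11:50, 13:40–16:00.
Lars → UTC: 06:00–07:00, 07:10–08:10, 10:10–14:00.
Quinn → UTC: 12:00–13:10, 14:40–16:30, 18:30–18:40, 18:50–20:50.
Mina ∩ Lars: 10:10–11:30, 11:40–11:50, 13:40–14:00.
Mina ∩ Lars ∩ Quinn: (none).
Windows ≥ 30 min: (none).

none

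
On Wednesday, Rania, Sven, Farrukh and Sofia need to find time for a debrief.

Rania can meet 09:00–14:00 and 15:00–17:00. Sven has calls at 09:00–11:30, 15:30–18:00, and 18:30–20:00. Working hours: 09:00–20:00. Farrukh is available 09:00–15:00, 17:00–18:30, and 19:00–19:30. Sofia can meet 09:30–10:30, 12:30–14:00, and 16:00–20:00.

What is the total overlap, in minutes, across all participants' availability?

90 minutes

Sven free within 09:00–20:00: 11:30–15:30, 18:00–18:30.
Rania ∩ Sven: 11:30–14:00, 15:00–15:30.
Rania ∩ Sven ∩ Farrukh: 11:30–14:00.
Rania ∩ Sven ∩ Farrukh ∩ Sofia: 12:30–14:00.
Total common minutes: 90.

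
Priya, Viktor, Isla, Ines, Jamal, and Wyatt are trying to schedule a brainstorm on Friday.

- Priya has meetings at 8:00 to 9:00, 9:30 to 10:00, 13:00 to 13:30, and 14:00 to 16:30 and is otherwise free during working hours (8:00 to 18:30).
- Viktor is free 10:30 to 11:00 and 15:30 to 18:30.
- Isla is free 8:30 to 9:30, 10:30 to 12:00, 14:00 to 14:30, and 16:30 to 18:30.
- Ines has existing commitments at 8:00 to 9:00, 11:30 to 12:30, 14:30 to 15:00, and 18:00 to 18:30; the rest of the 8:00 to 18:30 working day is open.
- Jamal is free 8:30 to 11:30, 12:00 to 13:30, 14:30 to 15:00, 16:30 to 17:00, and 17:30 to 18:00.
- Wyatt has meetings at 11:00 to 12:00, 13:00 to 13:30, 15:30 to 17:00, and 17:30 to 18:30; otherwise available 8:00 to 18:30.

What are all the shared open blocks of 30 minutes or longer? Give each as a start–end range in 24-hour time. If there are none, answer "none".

Priya free within 08:00–18:30: 09:00–09:30, 10:00–13:00, 13:30–14:00, 16:30–18:30.
Ines free within 08:00–18:30: 09:00–11:30, 12:30–14:30, 15:00–18:00.
Wyatt free within 08:00–18:30: 08:00–11:00, 12:00–13:00, 13:30–15:30, 17:00–17:30.
Priya ∩ Viktor: 10:30–11:00, 16:30–18:30.
Priya ∩ Viktor ∩ Isla: 10:30–11:00, 16:30–18:30.
Priya ∩ Viktor ∩ Isla ∩ Ines: 10:30–11:00, 16:30–18:00.
Priya ∩ Viktor ∩ Isla ∩ Ines ∩ Jamal: 10:30–11:00, 16:30–17:00, 17:30–18:00.
Priya ∩ Viktor ∩ Isla ∩ Ines ∩ Jamal ∩ Wyatt: 10:30–11:00.
Windows ≥ 30 min: 10:30–11:00.

10:30–11:00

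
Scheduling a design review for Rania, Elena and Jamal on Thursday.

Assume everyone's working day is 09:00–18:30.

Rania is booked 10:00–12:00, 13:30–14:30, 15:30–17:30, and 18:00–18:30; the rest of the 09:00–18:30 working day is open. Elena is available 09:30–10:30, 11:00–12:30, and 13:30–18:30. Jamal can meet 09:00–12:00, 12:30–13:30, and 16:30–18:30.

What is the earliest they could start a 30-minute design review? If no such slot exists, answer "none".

Rania free within 09:00–18:30: 09:00–10:00, 12:00–13:30, 14:30–15:30, 17:30–18:00.
Rania ∩ Elena: 09:30–10:00, 12:00–12:30, 14:30–15:30, 17:30–18:00.
Rania ∩ Elena ∩ Jamal: 09:30–10:00, 17:30–18:00.
Windows ≥ 30 min: 09:30–10:00, 17:30–18:00.
Earliest such window starts at 09:30.

09:30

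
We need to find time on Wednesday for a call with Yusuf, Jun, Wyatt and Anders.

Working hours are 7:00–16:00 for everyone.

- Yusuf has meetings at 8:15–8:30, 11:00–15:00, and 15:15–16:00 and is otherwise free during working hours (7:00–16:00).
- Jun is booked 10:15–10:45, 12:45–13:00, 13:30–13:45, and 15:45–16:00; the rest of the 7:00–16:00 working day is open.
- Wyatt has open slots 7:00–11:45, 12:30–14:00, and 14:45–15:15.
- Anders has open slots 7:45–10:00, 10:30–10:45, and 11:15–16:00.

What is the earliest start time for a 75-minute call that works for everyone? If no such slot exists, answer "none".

08:30

Yusuf free within 07:00–16:00: 07:00–08:15, 08:30–11:00, 15:00–15:15.
Jun free within 07:00–16:00: 07:00–10:15, 10:45–12:45, 13:00–13:30, 13:45–15:45.
Yusuf ∩ Jun: 07:00–08:15, 08:30–10:15, 10:45–11:00, 15:00–15:15.
Yusuf ∩ Jun ∩ Wyatt: 07:00–08:15, 08:30–10:15, 10:45–11:00, 15:00–15:15.
Yusuf ∩ Jun ∩ Wyatt ∩ Anders: 07:45–08:15, 08:30–10:00, 15:00–15:15.
Windows ≥ 75 min: 08:30–10:00.
Earliest such window starts at 08:30.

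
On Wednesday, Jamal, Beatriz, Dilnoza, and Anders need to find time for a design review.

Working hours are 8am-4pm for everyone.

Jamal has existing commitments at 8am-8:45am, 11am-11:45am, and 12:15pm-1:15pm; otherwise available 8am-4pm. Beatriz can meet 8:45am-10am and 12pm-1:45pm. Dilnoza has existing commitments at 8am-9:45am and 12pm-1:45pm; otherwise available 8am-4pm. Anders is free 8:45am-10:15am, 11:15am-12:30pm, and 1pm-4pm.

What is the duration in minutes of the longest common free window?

Jamal free within 08:00–16:00: 08:45–11:00, 11:45–12:15, 13:15–16:00.
Dilnoza free within 08:00–16:00: 09:45–12:00, 13:45–16:00.
Jamal ∩ Beatriz: 08:45–10:00, 12:00–12:15, 13:15–13:45.
Jamal ∩ Beatriz ∩ Dilnoza: 09:45–10:00.
Jamal ∩ Beatriz ∩ Dilnoza ∩ Anders: 09:45–10:00.
Single common window of 15 minutes.

15 minutes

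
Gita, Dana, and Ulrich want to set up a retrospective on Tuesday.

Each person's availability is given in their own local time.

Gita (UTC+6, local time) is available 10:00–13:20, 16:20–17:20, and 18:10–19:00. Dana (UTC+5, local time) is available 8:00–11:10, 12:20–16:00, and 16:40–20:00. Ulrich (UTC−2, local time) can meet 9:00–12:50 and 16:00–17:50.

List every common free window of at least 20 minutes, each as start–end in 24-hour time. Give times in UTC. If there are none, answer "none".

Gita → UTC: 04:00–07:20, 10:20–11:20, 12:10–13:00.
Dana → UTC: 03:00–06:10, 07:20–11:00, 11:40–15:00.
Ulrich → UTC: 11:00–14:50, 18:00–19:50.
Gita ∩ Dana: 04:00–06:10, 10:20–11:00, 12:10–13:00.
Gita ∩ Dana ∩ Ulrich: 12:10–13:00.
Windows ≥ 20 min: 12:10–13:00.

12:10–13:00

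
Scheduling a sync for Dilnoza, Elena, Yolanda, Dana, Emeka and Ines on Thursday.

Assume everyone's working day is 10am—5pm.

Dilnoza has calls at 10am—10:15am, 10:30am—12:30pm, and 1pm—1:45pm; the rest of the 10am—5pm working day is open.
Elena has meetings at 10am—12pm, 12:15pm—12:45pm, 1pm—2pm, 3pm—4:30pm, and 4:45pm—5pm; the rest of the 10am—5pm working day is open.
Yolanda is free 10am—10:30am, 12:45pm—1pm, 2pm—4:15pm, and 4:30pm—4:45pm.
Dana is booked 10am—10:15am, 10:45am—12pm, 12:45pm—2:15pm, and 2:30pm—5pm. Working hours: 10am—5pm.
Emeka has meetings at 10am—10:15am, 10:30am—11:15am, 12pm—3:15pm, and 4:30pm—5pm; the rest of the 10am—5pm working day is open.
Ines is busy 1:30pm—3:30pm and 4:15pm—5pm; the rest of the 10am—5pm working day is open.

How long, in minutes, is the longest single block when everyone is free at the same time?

0 minutes

Dilnoza free within 10:00–17:00: 10:15–10:30, 12:30–13:00, 13:45–17:00.
Elena free within 10:00–17:00: 12:00–12:15, 12:45–13:00, 14:00–15:00, 16:30–16:45.
Dana free within 10:00–17:00: 10:15–10:45, 12:00–12:45, 14:15–14:30.
Emeka free within 10:00–17:00: 10:15–10:30, 11:15–12:00, 15:15–16:30.
Ines free within 10:00–17:00: 10:00–13:30, 15:30–16:15.
Dilnoza ∩ Elena: 12:45–13:00, 14:00–15:00, 16:30–16:45.
Dilnoza ∩ Elena ∩ Yolanda: 12:45–13:00, 14:00–15:00, 16:30–16:45.
Dilnoza ∩ Elena ∩ Yolanda ∩ Dana: 14:15–14:30.
Dilnoza ∩ Elena ∩ Yolanda ∩ Dana ∩ Emeka: (none).
Dilnoza ∩ Elena ∩ Yolanda ∩ Dana ∩ Emeka ∩ Ines: (none).
No common window.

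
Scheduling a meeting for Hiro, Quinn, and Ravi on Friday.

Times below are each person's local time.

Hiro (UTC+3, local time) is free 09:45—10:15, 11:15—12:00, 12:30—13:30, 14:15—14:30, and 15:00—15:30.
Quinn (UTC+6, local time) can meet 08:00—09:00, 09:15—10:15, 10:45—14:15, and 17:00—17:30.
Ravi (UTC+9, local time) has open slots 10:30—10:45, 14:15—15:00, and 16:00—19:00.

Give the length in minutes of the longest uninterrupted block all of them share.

Hiro → UTC: 06:45–07:15, 08:15–09:00, 09:30–10:30, 11:15–11:30, 12:00–12:30.
Quinn → UTC: 02:00–03:00, 03:15–04:15, 04:45–08:15, 11:00–11:30.
Ravi → UTC: 01:30–01:45, 05:15–06:00, 07:00–10:00.
Hiro ∩ Quinn: 06:45–07:15, 11:15–11:30.
Hiro ∩ Quinn ∩ Ravi: 07:00–07:15.
Single common window of 15 minutes.

15 minutes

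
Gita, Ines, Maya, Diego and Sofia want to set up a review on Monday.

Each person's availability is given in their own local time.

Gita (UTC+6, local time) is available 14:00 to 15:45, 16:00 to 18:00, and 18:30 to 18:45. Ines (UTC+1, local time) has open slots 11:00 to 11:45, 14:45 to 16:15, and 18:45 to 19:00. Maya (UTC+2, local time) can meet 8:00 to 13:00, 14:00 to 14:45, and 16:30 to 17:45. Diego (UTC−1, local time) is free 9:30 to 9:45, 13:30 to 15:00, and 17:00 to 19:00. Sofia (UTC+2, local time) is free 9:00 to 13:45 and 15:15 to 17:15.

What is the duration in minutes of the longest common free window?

Gita → UTC: 08:00–09:45, 10:00–12:00, 12:30–12:45.
Ines → UTC: 10:00–10:45, 13:45–15:15, 17:45–18:00.
Maya → UTC: 06:00–11:00, 12:00–12:45, 14:30–15:45.
Diego → UTC: 10:30–10:45, 14:30–16:00, 18:00–20:00.
Sofia → UTC: 07:00–11:45, 13:15–15:15.
Gita ∩ Ines: 10:00–10:45.
Gita ∩ Ines ∩ Maya: 10:00–10:45.
Gita ∩ Ines ∩ Maya ∩ Diego: 10:30–10:45.
Gita ∩ Ines ∩ Maya ∩ Diego ∩ Sofia: 10:30–10:45.
Single common window of 15 minutes.

15 minutes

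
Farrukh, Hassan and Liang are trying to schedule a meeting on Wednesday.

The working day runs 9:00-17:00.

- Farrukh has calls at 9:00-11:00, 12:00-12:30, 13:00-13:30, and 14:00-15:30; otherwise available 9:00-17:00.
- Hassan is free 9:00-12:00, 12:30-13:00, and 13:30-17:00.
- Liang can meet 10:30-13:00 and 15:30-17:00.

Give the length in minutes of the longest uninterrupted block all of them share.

Farrukh free within 09:00–17:00: 11:00–12:00, 12:30–13:00, 13:30–14:00, 15:30–17:00.
Farrukh ∩ Hassan: 11:00–12:00, 12:30–13:00, 13:30–14:00, 15:30–17:00.
Farrukh ∩ Hassan ∩ Liang: 11:00–12:00, 12:30–13:00, 15:30–17:00.
Common window lengths: 60, 30, 90 min; longest is 90.

90 minutes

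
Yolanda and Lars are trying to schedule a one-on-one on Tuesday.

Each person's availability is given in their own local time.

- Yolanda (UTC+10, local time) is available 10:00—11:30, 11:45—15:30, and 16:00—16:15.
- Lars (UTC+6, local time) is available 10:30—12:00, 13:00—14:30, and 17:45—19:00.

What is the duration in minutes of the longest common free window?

Yolanda → UTC: 00:00–01:30, 01:45–05:30, 06:00–06:15.
Lars → UTC: 04:30–06:00, 07:00–08:30, 11:45–13:00.
Yolanda ∩ Lars: 04:30–05:30.
Single common window of 60 minutes.

60 minutes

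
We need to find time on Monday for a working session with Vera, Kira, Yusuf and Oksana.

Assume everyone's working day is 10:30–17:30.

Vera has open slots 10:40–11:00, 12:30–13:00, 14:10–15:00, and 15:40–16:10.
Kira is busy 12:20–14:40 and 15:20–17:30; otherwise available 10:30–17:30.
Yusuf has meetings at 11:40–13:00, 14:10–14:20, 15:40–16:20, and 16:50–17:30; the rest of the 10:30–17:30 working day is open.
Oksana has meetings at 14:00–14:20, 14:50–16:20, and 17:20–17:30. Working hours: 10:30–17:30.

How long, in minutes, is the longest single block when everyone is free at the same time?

Kira free within 10:30–17:30: 10:30–12:20, 14:40–15:20.
Yusuf free within 10:30–17:30: 10:30–11:40, 13:00–14:10, 14:20–15:40, 16:20–16:50.
Oksana free within 10:30–17:30: 10:30–14:00, 14:20–14:50, 16:20–17:20.
Vera ∩ Kira: 10:40–11:00, 14:40–15:00.
Vera ∩ Kira ∩ Yusuf: 10:40–11:00, 14:40–15:00.
Vera ∩ Kira ∩ Yusuf ∩ Oksana: 10:40–11:00, 14:40–14:50.
Common window lengths: 20, 10 min; longest is 20.

20 minutes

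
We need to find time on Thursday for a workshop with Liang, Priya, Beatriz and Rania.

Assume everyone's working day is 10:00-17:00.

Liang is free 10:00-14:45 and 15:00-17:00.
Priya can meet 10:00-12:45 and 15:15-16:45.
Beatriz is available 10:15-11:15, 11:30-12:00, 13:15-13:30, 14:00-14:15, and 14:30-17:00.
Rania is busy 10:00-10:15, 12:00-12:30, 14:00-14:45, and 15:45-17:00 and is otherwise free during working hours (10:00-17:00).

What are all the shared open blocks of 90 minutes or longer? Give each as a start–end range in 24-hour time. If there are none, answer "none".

Rania free within 10:00–17:00: 10:15–12:00, 12:30–14:00, 14:45–15:45.
Liang ∩ Priya: 10:00–12:45, 15:15–16:45.
Liang ∩ Priya ∩ Beatriz: 10:15–11:15, 11:30–12:00, 15:15–16:45.
Liang ∩ Priya ∩ Beatriz ∩ Rania: 10:15–11:15, 11:30–12:00, 15:15–15:45.
Windows ≥ 90 min: (none).

none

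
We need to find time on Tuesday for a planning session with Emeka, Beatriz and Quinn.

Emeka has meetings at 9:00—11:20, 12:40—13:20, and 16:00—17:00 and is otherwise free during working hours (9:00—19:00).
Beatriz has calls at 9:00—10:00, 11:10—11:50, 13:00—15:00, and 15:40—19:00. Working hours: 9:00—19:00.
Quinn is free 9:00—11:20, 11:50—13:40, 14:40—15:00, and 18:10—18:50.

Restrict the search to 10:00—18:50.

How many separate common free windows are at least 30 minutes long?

Emeka free within 09:00–19:00: 11:20–12:40, 13:20–16:00, 17:00–19:00.
Beatriz free within 09:00–19:00: 10:00–11:10, 11:50–13:00, 15:00–15:40.
Emeka ∩ Beatriz: 11:50–12:40, 15:00–15:40.
Emeka ∩ Beatriz ∩ Quinn: 11:50–12:40.
Restricted to 10:00–18:50: 11:50–12:40.
Windows ≥ 30 min: 11:50–12:40.
That's 1 window.

1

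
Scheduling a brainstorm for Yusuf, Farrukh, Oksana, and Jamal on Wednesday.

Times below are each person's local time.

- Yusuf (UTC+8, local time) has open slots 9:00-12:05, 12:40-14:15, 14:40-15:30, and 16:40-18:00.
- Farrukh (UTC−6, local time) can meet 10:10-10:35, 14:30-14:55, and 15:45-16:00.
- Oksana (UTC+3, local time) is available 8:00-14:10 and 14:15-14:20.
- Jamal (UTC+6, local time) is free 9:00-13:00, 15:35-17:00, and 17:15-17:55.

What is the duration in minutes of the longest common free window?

Yusuf → UTC: 01:00–04:05, 04:40–06:15, 06:40–07:30, 08:40–10:00.
Farrukh → UTC: 16:10–16:35, 20:30–20:55, 21:45–22:00.
Oksana → UTC: 05:00–11:10, 11:15–11:20.
Jamal → UTC: 03:00–07:00, 09:35–11:00, 11:15–11:55.
Yusuf ∩ Farrukh: (none).
Yusuf ∩ Farrukh ∩ Oksana: (none).
Yusuf ∩ Farrukh ∩ Oksana ∩ Jamal: (none).
No common window.

0 minutes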